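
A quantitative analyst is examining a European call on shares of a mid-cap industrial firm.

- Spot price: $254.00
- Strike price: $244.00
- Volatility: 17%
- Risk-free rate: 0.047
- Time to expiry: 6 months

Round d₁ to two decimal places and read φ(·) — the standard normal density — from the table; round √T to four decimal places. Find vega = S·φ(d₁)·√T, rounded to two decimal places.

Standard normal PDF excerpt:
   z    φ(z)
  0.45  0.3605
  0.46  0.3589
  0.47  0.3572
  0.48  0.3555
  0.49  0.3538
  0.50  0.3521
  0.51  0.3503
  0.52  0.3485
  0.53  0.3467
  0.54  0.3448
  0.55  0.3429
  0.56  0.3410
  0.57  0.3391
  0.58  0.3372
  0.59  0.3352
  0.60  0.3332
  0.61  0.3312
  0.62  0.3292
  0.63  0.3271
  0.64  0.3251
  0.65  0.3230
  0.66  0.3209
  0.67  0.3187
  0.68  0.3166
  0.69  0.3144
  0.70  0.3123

60.20

σ√T = 0.17·√0.5 = 0.1202
ln(S/K) + (r + σ²/2)T = ln(254/244) + (0.047 + 0.17²/2)·0.5 = 0.0402 + 0.0307 = 0.0709
d₁ = 0.0709 / 0.1202 = 0.5897 ⇒ 0.59
√T = √0.5 = 0.7071
φ(d₁) = φ(0.59) = 0.3352
vega = S·φ(d₁)·√T = 254·0.3352·0.7071 = 60.2031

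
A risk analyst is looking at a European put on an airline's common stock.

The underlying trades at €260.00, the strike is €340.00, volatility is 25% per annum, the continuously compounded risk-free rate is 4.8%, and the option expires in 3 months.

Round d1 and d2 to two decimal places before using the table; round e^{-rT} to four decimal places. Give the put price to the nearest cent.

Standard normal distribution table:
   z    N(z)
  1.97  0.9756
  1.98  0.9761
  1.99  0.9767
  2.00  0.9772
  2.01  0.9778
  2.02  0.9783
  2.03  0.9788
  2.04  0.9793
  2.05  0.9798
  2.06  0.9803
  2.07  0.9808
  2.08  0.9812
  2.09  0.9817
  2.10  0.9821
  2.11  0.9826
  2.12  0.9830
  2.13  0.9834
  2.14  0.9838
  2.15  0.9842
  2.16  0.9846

σ√T = 0.25 × 0.5000 = 0.1250
d₁ = [ln(260/340) + (0.048 + 0.25²/2)·0.25] / 0.1250 = [-0.2683 + 0.0198] / 0.1250 = -1.9876 which rounds to -1.99
d₂ = d₁ − σ√T = -1.9876 − 0.1250 = -2.1126 which rounds to -2.11
exp(−rT) = exp(−0.048·0.25) = 0.9881
N(−d₂) = N(2.11) = 0.9826;  N(−d₁) = N(1.99) = 0.9767
P = 340·0.9881·0.9826 − 260·0.9767 = 330.1084 − 253.9420 = 76.1664

€76.17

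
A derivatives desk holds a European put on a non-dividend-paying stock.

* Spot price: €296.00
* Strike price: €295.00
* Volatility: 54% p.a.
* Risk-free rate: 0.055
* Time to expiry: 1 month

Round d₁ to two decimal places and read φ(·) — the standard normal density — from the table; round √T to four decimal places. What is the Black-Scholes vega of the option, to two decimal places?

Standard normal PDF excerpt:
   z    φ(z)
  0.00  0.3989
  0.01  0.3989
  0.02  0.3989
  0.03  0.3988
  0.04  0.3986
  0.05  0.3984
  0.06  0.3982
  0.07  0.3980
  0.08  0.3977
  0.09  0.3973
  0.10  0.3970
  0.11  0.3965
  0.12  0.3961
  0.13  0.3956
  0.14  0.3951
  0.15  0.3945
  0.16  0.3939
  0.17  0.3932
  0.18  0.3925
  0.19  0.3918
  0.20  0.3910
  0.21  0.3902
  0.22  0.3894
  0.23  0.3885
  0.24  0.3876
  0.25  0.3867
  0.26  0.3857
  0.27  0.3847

σ√T = 0.54·√0.08333 = 0.1559
d₁ = [ln(296/295) + (0.055 + 0.54²/2)·0.08333] / 0.1559 = [0.0034 + 0.0167] / 0.1559 = 0.1291 → 0.13
√T = √0.08333 = 0.2887
φ(d₁) = φ(0.13) = 0.3956
vega = S·φ(d₁)·√T = 296·0.3956·0.2887 = 33.8061

33.81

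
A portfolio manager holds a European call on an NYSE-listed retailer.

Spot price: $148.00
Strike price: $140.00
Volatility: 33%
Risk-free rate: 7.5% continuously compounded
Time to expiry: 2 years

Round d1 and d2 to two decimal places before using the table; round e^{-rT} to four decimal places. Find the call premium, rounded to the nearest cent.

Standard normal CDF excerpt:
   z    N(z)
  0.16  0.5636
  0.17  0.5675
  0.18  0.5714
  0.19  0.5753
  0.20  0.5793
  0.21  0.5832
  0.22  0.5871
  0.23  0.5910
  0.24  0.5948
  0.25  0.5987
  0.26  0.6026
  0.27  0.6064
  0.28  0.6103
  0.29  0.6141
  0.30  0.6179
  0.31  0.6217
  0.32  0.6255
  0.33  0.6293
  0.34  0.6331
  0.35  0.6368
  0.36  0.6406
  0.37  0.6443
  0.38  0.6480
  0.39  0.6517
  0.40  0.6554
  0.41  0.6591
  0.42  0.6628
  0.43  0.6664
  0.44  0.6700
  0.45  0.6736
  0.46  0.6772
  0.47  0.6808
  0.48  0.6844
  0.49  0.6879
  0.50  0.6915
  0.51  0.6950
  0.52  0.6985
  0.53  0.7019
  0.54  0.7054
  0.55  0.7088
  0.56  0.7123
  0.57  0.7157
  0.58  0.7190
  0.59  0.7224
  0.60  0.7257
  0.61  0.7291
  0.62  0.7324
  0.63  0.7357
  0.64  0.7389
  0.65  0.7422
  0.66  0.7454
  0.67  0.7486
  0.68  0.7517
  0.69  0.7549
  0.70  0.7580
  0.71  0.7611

σ√T = 0.33·√2 = 0.4667
ln(S/K) + (r + σ²/2)T = ln(148/140) + (0.075 + 0.33²/2)·2 = 0.0556 + 0.2589 = 0.3145
d₁ = 0.3145 / 0.4667 = 0.6738 which rounds to 0.67
d₂ = d₁ − σ√T = 0.6738 − 0.4667 = 0.2071 which rounds to 0.21
e^(−rT) = e^(−0.075·2) = 0.8607
C = 148·N(0.67) − 140·0.8607·N(0.21) = 148·0.7486 − 140·0.8607·0.5832 = 110.7928 − 70.2744 = 40.5184

$40.52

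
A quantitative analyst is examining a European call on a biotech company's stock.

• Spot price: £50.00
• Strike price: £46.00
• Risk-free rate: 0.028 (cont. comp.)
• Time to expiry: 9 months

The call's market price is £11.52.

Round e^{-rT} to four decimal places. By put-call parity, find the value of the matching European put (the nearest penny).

£6.56

e^(−rT) = e^(−0.028·0.75) = 0.9792
Put-call parity: C − P = S − K·e^(−rT) = 50 − 46·0.9792 = 50 − 45.0432 = 4.9568
P = C − (C − P) = 11.52 − (4.9568) = 6.5632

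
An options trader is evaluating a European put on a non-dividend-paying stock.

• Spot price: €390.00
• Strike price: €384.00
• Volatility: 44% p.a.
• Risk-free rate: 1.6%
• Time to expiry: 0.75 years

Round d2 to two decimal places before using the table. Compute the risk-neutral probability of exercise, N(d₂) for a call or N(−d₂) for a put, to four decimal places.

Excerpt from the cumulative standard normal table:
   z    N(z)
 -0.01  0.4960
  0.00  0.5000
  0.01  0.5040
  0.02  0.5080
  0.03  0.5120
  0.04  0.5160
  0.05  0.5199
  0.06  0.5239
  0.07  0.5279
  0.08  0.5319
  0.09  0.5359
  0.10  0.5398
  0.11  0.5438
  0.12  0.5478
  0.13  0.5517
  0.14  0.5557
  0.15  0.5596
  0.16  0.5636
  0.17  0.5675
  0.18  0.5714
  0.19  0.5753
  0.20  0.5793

0.5478

σ√T = 0.44·√0.75 = 0.3811
d₁ = [ln(390/384) + (0.016 + ½·0.44²)·0.75] / (σ√T) = (0.0155 + 0.0846) / 0.3811 = 0.2627 ⇒ 0.26
d₂ = 0.2627 − 0.3811 = -0.1183 ⇒ -0.12
Risk-neutral Pr[S_T < K] = N(−d₂) = N(0.12) = 0.5478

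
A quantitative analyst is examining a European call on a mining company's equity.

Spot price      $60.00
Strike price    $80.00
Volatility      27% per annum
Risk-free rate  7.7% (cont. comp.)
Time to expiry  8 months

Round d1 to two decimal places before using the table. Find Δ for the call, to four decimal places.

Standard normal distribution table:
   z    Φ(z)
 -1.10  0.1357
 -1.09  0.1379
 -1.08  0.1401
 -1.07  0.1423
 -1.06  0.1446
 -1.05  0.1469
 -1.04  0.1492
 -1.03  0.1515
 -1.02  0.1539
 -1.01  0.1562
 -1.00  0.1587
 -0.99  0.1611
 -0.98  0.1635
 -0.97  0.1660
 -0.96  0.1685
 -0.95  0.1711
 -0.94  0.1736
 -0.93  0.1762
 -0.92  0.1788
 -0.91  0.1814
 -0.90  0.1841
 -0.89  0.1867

0.1685

T = 0.6667;  σ√T = 0.2205
d₁ = [ln(60/80) + (0.077 + 0.27²/2)·0.6667] / 0.2205 = [-0.2877 + 0.0756] / 0.2205 = -0.9619 which rounds to -0.96
N(d₁) = N(-0.96) = 0.1685
Δ_call = N(d₁) = 0.1685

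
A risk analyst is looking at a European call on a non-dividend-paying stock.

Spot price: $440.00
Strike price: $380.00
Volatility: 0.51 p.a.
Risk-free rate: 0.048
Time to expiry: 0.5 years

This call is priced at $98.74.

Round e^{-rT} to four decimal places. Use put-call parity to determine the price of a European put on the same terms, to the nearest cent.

e^(−rT) = e^(−0.048·0.5) = 0.9763
Put-call parity: C − P = S − K·e^(−rT) = 440 − 380·0.9763 = 440 − 370.9940 = 69.0060
P = C − (C − P) = 98.74 − (69.0060) = 29.7340

$29.73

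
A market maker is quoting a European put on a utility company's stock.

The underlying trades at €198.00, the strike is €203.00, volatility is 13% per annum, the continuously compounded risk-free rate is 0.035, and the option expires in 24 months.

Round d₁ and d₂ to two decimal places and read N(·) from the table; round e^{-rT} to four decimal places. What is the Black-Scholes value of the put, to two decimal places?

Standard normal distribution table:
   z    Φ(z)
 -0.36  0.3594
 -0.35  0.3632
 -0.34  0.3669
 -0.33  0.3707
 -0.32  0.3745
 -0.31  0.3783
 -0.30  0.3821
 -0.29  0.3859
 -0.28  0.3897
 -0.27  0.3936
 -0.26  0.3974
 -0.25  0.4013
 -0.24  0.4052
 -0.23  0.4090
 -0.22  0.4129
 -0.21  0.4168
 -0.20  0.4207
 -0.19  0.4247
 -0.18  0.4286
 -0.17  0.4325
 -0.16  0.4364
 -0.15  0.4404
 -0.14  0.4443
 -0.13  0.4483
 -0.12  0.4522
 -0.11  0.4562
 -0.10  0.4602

σ√T = 0.13·√2 = 0.1838
d₁ = [ln(198/203) + (0.035 + ½·0.13²)·2] / (σ√T) = (-0.0249 + 0.0869) / 0.1838 = 0.3370 which rounds to 0.34
d₂ = 0.3370 − 0.1838 = 0.1532 which rounds to 0.15
exp(−rT) = exp(−0.035·2) = 0.9324
P = 203·0.9324·N(-0.15) − 198·N(-0.34) = 203·0.9324·0.4404 − 198·0.3669 = 83.3577 − 72.6462 = 10.7115

€10.71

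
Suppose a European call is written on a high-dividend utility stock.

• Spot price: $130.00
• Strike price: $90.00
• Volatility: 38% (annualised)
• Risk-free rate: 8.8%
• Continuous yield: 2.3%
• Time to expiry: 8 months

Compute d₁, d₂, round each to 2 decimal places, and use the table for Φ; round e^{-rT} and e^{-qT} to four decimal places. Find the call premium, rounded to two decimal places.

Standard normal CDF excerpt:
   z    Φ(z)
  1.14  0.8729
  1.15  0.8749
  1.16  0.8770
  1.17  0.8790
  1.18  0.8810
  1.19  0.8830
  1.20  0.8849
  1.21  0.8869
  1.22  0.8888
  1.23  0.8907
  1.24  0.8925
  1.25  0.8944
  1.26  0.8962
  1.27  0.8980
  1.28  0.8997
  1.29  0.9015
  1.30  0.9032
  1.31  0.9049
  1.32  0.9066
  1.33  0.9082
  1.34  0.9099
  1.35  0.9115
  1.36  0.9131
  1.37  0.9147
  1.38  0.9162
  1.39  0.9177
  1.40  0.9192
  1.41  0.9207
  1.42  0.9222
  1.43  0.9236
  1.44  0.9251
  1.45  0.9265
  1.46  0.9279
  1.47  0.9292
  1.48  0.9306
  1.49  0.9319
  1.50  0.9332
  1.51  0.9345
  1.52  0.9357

$44.54

σ√T = 0.38·√0.6667 = 0.3103
d₁ = [ln(130/90) + (0.088 − 0.023 + 0.38²/2)·0.6667] / 0.3103 = [0.3677 + 0.0915] / 0.3103 = 1.4800 ≈ 1.48
d₂ = d₁ − σ√T = 1.4800 − 0.3103 = 1.1697 ≈ 1.17
exp(−qT) = exp(−0.023·0.6667) = 0.9848;  exp(−rT) = exp(−0.088·0.6667) = 0.9430
C = 130·0.9848·N(1.48) − 90·0.9430·N(1.17) = 130·0.9848·0.9306 − 90·0.9430·0.8790 = 119.1391 − 74.6007 = 44.5384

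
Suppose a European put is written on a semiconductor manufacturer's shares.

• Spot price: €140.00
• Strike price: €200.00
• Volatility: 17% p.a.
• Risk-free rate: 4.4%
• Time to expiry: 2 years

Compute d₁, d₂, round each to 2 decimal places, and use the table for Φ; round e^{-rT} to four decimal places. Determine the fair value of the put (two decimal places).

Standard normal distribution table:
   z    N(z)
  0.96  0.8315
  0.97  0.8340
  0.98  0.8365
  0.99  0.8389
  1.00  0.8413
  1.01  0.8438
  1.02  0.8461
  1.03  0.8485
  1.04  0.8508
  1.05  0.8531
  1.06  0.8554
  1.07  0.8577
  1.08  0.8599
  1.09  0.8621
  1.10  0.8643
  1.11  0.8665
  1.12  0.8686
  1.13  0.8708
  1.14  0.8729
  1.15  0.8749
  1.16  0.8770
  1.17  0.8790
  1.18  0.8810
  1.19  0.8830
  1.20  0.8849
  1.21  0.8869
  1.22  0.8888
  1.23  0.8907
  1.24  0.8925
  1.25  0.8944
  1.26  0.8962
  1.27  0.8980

€45.69

σ√T = 0.17 × 1.4142 = 0.2404
ln(S/K) + (r + σ²/2)T = ln(140/200) + (0.044 + 0.17²/2)·2 = -0.3567 + 0.1169 = -0.2398
d₁ = -0.2398 / 0.2404 = -0.9973 ⇒ -1.00
d₂ = d₁ − σ√T = -0.9973 − 0.2404 = -1.2377 ⇒ -1.24
exp(−rT) = exp(−0.044·2) = 0.9158
N(−d₂) = N(1.24) = 0.8925;  N(−d₁) = N(1.00) = 0.8413
P = 200·0.9158·0.8925 − 140·0.8413 = 163.4703 − 117.7820 = 45.6883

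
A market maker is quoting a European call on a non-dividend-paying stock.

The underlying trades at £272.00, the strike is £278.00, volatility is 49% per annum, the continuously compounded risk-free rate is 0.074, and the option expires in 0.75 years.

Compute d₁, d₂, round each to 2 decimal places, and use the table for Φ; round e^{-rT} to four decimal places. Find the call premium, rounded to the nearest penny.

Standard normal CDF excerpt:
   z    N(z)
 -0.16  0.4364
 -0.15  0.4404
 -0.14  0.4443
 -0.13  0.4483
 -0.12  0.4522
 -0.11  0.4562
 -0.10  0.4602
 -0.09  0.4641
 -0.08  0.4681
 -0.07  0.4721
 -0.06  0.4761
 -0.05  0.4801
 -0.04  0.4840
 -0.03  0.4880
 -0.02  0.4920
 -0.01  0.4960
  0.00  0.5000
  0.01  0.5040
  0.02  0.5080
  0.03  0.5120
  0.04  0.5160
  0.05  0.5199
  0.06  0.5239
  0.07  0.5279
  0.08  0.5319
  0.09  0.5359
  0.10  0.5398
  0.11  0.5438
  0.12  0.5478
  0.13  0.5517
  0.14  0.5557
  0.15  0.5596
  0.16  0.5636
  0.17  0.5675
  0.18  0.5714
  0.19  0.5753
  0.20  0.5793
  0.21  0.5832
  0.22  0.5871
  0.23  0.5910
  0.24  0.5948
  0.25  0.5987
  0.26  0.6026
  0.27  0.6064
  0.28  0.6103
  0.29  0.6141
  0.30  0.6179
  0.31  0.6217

σ√T = 0.49 × 0.8660 = 0.4244
ln(S/K) + (r + σ²/2)T = ln(272/278) + (0.074 + 0.49²/2)·0.75 = -0.0218 + 0.1455 = 0.1237
d₁ = 0.1237 / 0.4244 = 0.2915 ≈ 0.29
d₂ = d₁ − σ√T = 0.2915 − 0.4244 = -0.1328 ≈ -0.13
exp(−rT) = exp(−0.074·0.75) = 0.9460
N(d₁) = N(0.29) = 0.6141;  N(d₂) = N(-0.13) = 0.4483
C = 272·0.6141 − 278·0.9460·0.4483 = 167.0352 − 117.8975 = 49.1377

£49.14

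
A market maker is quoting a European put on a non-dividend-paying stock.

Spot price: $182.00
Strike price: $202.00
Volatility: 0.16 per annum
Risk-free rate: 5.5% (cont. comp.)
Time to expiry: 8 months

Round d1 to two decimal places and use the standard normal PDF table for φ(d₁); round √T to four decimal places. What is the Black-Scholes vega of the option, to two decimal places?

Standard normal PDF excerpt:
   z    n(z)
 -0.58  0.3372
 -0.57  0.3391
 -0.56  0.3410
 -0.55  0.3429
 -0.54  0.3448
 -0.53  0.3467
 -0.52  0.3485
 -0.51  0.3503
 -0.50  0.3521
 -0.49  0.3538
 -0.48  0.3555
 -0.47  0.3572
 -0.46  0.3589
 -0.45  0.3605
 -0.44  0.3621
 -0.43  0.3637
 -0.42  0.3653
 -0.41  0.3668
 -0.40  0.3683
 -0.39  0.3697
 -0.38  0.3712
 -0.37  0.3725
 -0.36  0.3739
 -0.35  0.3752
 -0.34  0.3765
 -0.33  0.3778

53.57

σ√T = 0.16·√0.6667 = 0.1306
d₁ = [ln(182/202) + (0.055 + 0.16²/2)·0.6667] / 0.1306 = [-0.1043 + 0.0452] / 0.1306 = -0.4521 → -0.45
√T = √0.6667 = 0.8165
φ(d₁) = φ(-0.45) = 0.3605
vega = S·φ(d₁)·√T = 182·0.3605·0.8165 = 53.5714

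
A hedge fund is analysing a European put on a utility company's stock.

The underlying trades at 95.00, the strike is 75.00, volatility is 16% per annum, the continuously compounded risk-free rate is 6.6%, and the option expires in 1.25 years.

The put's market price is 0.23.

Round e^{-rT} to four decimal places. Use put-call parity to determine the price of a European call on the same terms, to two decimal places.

26.17

e^(−rT) = e^(−0.066·1.25) = 0.9208
Put-call parity: C − P = S − K·e^(−rT) = 95 − 75·0.9208 = 95 − 69.0600 = 25.9400
C = P + (C − P) = 0.23 + (25.9400) = 26.1700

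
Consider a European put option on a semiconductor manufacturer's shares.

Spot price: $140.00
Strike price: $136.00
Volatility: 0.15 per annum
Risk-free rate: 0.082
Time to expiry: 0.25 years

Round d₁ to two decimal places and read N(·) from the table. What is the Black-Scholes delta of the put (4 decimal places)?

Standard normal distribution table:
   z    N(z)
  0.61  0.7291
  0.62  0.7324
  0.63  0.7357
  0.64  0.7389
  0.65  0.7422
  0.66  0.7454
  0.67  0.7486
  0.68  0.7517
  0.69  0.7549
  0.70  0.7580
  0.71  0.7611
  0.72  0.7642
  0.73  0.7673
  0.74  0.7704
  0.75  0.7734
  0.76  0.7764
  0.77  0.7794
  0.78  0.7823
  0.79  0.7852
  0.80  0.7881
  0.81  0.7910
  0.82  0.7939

σ√T = 0.15·√0.25 = 0.0750
d₁ = [ln(140/136) + (0.082 + 0.15²/2)·0.25] / 0.0750 = [0.0290 + 0.0233] / 0.0750 = 0.6973 ⇒ 0.70
N(d₁) = N(0.70) = 0.7580
Δ_put = N(d₁) − 1 = 0.7580 − 1 = -0.2420

-0.2420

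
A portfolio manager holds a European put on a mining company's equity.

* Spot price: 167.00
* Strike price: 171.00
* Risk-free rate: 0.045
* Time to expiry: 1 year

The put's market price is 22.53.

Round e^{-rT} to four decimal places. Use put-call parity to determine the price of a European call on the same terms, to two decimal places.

26.05

e^(−rT) = e^(−0.045·1) = 0.9560
Put-call parity: C − P = S − K·e^(−rT) = 167 − 171·0.9560 = 167 − 163.4760 = 3.5240
C = P + (C − P) = 22.53 + (3.5240) = 26.0540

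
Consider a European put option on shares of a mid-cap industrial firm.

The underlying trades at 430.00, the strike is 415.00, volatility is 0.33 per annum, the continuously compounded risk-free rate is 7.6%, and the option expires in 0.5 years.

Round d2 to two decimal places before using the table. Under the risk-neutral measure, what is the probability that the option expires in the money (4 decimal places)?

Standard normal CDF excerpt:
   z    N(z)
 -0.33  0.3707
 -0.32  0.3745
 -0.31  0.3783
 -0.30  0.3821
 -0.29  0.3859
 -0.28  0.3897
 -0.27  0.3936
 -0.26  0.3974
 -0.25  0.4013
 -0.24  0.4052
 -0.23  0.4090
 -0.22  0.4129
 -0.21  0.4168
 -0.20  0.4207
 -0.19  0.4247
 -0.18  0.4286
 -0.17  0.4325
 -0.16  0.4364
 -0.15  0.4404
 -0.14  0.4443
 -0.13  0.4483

σ√T = 0.33·√0.5 = 0.2333
ln(S/K) + (r + σ²/2)T = ln(430/415) + (0.076 + 0.33²/2)·0.5 = 0.0355 + 0.0652 = 0.1007
d₁ = 0.1007 / 0.2333 = 0.4317 ⇒ 0.43
d₂ = d₁ − σ√T = 0.4317 − 0.2333 = 0.1983 ⇒ 0.20
Pr(exercise) under Q = N(−d₂) = N(-0.20) = 0.4207

0.4207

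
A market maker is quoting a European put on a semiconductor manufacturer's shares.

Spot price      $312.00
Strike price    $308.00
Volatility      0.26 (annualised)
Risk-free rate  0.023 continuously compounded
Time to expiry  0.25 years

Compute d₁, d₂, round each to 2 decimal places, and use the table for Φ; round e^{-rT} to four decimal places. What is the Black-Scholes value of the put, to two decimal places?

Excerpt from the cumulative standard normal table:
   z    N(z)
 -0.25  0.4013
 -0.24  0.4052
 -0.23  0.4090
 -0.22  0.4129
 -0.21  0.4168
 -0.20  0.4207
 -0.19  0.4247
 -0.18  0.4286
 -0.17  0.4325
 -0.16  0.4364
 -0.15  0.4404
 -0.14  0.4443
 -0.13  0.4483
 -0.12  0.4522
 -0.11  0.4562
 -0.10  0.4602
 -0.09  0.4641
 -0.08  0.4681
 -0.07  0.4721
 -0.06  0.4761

$13.31

T = 0.25;  σ√T = 0.1300
d₁ = [ln(312/308) + (0.023 + 0.26²/2)·0.25] / 0.1300 = [0.0129 + 0.0142] / 0.1300 = 0.2085 which rounds to 0.21
d₂ = d₁ − σ√T = 0.2085 − 0.1300 = 0.0785 which rounds to 0.08
exp(−rT) = exp(−0.023·0.25) = 0.9943
N(−d₂) = N(-0.08) = 0.4681;  N(−d₁) = N(-0.21) = 0.4168
P = 308·0.9943·0.4681 − 312·0.4168 = 143.3530 − 130.0416 = 13.3114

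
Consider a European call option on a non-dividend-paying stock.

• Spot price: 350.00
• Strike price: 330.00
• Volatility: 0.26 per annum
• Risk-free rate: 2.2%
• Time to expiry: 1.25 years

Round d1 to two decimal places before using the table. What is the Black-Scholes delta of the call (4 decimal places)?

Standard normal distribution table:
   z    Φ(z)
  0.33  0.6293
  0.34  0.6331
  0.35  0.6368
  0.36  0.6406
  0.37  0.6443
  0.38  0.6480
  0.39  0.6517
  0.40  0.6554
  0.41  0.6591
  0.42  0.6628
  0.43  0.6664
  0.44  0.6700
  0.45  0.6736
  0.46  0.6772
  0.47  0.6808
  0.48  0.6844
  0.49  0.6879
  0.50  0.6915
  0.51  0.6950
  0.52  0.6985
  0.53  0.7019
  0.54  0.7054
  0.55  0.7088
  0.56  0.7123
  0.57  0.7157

0.6700

σ√T = 0.26 × 1.1180 = 0.2907
d₁ = [ln(350/330) + (0.022 + 0.26²/2)·1.25] / 0.2907 = [0.0588 + 0.0698] / 0.2907 = 0.4424 → 0.44
N(d₁) = N(0.44) = 0.6700
Δ_call = N(d₁) = 0.6700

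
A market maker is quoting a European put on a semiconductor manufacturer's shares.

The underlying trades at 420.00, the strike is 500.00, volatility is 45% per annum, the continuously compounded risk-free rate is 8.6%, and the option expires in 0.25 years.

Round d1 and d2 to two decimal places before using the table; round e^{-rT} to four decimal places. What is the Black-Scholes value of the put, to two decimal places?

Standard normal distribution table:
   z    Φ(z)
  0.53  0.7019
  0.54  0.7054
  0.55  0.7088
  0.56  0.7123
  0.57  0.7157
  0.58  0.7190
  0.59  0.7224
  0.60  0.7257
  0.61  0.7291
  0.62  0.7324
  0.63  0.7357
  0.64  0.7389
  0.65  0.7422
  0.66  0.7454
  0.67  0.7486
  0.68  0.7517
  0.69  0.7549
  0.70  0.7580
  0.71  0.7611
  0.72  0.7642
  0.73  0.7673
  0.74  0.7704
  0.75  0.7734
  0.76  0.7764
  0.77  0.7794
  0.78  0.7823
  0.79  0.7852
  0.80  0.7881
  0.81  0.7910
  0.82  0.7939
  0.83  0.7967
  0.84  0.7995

83.64

σ√T = 0.45·√0.25 = 0.2250
d₁ = [ln(420/500) + (0.086 + ½·0.45²)·0.25] / (σ√T) = (-0.1744 + 0.0468) / 0.2250 = -0.5668 ≈ -0.57
d₂ = -0.5668 − 0.2250 = -0.7918 ≈ -0.79
e^(−rT) = e^(−0.086·0.25) = 0.9787
N(−d₂) = N(0.79) = 0.7852;  N(−d₁) = N(0.57) = 0.7157
P = 500·0.9787·0.7852 − 420·0.7157 = 384.2376 − 300.5940 = 83.6436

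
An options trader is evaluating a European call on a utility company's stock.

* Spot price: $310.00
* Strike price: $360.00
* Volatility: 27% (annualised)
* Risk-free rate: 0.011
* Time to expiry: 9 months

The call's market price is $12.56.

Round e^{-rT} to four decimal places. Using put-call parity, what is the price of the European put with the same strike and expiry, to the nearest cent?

e^(−rT) = e^(−0.011·0.75) = 0.9918
Put-call parity: C − P = S − K·e^(−rT) = 310 − 360·0.9918 = 310 − 357.0480 = -47.0480
P = C − (C − P) = 12.56 − (-47.0480) = 59.6080

$59.61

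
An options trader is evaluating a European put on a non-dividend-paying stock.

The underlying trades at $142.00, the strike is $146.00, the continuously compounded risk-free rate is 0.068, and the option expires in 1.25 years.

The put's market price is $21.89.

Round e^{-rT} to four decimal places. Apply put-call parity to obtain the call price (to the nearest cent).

$29.79

exp(−rT) = exp(−0.068·1.25) = 0.9185
Put-call parity: C − P = S − K·e^(−rT) = 142 − 146·0.9185 = 142 − 134.1010 = 7.8990
C = P + (C − P) = 21.89 + (7.8990) = 29.7890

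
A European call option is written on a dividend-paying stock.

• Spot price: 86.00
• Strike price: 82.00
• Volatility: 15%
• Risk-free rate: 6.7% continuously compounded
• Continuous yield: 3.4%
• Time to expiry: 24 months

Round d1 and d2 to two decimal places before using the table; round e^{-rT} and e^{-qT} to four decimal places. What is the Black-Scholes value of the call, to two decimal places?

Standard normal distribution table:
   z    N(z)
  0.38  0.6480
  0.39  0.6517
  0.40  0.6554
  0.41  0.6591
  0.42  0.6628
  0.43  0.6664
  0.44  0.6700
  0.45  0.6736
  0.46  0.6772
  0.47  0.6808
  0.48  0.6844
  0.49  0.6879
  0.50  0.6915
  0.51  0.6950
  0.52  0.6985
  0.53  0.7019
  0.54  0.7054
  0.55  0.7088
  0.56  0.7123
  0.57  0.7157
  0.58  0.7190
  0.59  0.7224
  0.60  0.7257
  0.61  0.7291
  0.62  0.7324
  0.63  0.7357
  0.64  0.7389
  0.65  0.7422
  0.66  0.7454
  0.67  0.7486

11.58

T = 2;  σ√T = 0.2121
d₁ = [ln(86/82) + (0.067 − 0.034 + 0.15²/2)·2] / 0.2121 = [0.0476 + 0.0885] / 0.2121 = 0.6417 ⇒ 0.64
d₂ = d₁ − σ√T = 0.6417 − 0.2121 = 0.4296 ⇒ 0.43
exp(−qT) = exp(−0.034·2) = 0.9343;  exp(−rT) = exp(−0.067·2) = 0.8746
N(d₁) = N(0.64) = 0.7389;  N(d₂) = N(0.43) = 0.6664
C = 86·0.9343·0.7389 − 82·0.8746·0.6664 = 59.3705 − 47.7923 = 11.5781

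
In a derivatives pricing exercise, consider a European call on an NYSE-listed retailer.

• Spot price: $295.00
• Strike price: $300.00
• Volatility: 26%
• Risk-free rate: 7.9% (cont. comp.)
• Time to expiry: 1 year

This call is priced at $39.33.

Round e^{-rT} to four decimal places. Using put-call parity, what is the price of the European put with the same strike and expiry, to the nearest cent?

exp(−rT) = exp(−0.079·1) = 0.9240
Put-call parity: C − P = S − K·e^(−rT) = 295 − 300·0.9240 = 295 − 277.2000 = 17.8000
P = C − (C − P) = 39.33 − (17.8000) = 21.5300

$21.53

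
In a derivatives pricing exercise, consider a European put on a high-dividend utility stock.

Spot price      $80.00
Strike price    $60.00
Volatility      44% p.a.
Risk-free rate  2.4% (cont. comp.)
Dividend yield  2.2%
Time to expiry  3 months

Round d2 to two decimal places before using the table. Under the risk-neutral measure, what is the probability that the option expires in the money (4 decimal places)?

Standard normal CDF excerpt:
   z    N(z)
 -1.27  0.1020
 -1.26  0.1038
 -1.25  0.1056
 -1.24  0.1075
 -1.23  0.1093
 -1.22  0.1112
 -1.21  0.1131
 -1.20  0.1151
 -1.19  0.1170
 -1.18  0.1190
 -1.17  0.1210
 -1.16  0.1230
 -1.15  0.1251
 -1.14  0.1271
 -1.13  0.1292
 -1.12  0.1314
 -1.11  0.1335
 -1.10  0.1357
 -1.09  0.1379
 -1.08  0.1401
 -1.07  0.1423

σ√T = 0.44 × 0.5000 = 0.2200
ln(S/K) + (r − q + σ²/2)T = ln(80/60) + (0.024 − 0.022 + 0.44²/2)·0.25 = 0.2877 + 0.0247 = 0.3124
d₁ = 0.3124 / 0.2200 = 1.4199 which rounds to 1.42
d₂ = d₁ − σ√T = 1.4199 − 0.2200 = 1.1999 which rounds to 1.20
Pr(exercise) under Q = N(−d₂) = N(-1.20) = 0.1151

0.1151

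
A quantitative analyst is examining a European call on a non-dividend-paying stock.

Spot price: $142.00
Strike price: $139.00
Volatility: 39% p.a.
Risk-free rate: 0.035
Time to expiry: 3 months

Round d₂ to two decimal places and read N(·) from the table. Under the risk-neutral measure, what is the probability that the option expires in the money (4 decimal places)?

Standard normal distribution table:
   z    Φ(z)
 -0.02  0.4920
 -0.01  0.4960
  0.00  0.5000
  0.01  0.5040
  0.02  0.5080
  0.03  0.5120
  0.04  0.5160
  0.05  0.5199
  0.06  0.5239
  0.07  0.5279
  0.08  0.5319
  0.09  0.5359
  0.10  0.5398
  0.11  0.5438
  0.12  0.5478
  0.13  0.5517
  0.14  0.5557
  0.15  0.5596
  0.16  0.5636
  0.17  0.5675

0.5239

T = 0.25;  σ√T = 0.1950
d₁ = [ln(142/139) + (0.035 + ½·0.39²)·0.25] / (σ√T) = (0.0214 + 0.0278) / 0.1950 = 0.2519 → 0.25
d₂ = 0.2519 − 0.1950 = 0.0569 → 0.06
Risk-neutral Pr[S_T > K] = N(d₂) = N(0.06) = 0.5239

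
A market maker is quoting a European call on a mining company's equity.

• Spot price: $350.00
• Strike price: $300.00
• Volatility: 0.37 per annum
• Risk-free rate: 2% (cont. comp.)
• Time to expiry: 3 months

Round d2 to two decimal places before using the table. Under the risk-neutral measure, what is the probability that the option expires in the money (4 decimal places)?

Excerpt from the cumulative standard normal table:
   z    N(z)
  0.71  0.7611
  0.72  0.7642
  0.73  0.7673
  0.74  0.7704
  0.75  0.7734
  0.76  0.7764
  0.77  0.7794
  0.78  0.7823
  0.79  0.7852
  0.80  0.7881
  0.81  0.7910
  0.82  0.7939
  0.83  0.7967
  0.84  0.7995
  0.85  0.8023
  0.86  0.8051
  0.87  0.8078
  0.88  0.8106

0.7794

T = 0.25;  σ√T = 0.1850
d₁ = [ln(350/300) + (0.02 + ½·0.37²)·0.25] / (σ√T) = (0.1542 + 0.0221) / 0.1850 = 0.9528 ≈ 0.95
d₂ = 0.9528 − 0.1850 = 0.7678 ≈ 0.77
Pr(exercise) under Q = N(d₂) = 0.7794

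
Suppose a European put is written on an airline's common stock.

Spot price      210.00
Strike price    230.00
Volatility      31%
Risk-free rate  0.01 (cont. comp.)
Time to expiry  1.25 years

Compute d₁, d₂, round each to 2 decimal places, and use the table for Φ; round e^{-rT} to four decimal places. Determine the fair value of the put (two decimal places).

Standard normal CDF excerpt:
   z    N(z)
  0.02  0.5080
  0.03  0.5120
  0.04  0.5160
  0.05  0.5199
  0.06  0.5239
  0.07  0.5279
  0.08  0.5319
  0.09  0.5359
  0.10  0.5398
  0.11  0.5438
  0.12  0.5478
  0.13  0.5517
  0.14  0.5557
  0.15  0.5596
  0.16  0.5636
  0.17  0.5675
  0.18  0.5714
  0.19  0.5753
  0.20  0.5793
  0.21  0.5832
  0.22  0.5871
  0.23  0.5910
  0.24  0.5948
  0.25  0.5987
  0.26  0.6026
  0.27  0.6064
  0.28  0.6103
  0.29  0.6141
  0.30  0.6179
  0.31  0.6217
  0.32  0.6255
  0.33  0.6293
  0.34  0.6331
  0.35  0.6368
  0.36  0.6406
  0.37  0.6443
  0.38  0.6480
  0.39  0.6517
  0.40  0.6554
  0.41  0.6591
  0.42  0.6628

σ√T = 0.31·√1.25 = 0.3466
d₁ = [ln(210/230) + (0.01 + 0.31²/2)·1.25] / 0.3466 = [-0.0910 + 0.0726] / 0.3466 = -0.0531 → -0.05
d₂ = d₁ − σ√T = -0.0531 − 0.3466 = -0.3997 → -0.40
e^(−rT) = e^(−0.01·1.25) = 0.9876
P = 230·0.9876·N(0.40) − 210·N(0.05) = 230·0.9876·0.6554 − 210·0.5199 = 148.8728 − 109.1790 = 39.6938

39.69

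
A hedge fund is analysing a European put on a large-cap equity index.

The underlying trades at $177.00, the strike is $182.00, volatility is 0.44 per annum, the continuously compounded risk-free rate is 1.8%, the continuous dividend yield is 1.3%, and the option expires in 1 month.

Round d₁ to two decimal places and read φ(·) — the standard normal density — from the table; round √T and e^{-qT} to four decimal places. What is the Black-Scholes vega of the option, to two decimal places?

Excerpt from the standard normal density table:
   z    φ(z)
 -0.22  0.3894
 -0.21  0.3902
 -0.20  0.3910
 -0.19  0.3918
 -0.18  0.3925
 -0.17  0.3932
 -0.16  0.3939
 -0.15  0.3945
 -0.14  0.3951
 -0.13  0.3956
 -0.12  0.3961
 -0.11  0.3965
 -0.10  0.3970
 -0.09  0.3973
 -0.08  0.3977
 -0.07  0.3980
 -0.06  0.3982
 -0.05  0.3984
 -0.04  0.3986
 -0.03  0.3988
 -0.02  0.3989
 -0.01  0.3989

σ√T = 0.44 × 0.2887 = 0.1270
d₁ = [ln(177/182) + (0.018 − 0.013 + ½·0.44²)·0.08333] / (σ√T) = (-0.0279 + 0.0085) / 0.1270 = -0.1525 which rounds to -0.15
√T = √0.08333 = 0.2887
φ(d₁) = φ(-0.15) = 0.3945
exp(−qT) = exp(−0.013·0.08333) = 0.9989
vega = S·exp(−qT)·φ(d₁)·√T = 177·0.9989·0.3945·0.2887 = 20.1367
(The call has the same vega.)

20.14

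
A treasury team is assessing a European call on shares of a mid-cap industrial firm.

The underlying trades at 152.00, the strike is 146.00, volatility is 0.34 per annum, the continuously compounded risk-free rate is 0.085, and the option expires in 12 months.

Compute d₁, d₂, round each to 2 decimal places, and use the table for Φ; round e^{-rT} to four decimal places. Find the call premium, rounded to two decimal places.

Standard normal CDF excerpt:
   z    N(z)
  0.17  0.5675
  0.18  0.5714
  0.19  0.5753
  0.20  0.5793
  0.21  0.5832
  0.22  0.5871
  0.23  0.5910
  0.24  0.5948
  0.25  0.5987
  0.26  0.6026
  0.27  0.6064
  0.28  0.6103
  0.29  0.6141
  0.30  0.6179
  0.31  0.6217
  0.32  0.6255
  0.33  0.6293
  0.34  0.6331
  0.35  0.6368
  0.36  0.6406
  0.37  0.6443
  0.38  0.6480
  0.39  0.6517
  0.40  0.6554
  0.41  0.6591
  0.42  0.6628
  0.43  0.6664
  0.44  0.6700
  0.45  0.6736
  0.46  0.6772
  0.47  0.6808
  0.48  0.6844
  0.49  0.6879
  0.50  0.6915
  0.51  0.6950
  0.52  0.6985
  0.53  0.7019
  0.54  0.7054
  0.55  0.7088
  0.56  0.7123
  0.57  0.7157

29.54

σ√T = 0.34·√1 = 0.3400
ln(S/K) + (r + σ²/2)T = ln(152/146) + (0.085 + 0.34²/2)·1 = 0.0403 + 0.1428 = 0.1831
d₁ = 0.1831 / 0.3400 = 0.5385 ⇒ 0.54
d₂ = d₁ − σ√T = 0.5385 − 0.3400 = 0.1985 ⇒ 0.20
exp(−rT) = exp(−0.085·1) = 0.9185
N(d₁) = N(0.54) = 0.7054;  N(d₂) = N(0.20) = 0.5793
C = 152·0.7054 − 146·0.9185·0.5793 = 107.2208 − 77.6847 = 29.5361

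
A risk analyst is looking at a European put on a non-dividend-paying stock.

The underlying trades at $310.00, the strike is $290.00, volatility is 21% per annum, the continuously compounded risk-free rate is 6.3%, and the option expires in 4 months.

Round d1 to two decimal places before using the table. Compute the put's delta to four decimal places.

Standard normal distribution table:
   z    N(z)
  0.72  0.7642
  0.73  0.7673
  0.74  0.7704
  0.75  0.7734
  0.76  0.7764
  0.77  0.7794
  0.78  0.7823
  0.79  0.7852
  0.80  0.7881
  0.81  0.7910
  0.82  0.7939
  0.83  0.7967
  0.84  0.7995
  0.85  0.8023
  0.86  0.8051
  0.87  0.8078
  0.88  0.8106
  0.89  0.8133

-0.2177

σ√T = 0.21·√0.3333 = 0.1212
d₁ = [ln(310/290) + (0.063 + 0.21²/2)·0.3333] / 0.1212 = [0.0667 + 0.0284] / 0.1212 = 0.7839 ⇒ 0.78
N(d₁) = N(0.78) = 0.7823
Δ_put = N(d₁) − 1 = 0.7823 − 1 = -0.2177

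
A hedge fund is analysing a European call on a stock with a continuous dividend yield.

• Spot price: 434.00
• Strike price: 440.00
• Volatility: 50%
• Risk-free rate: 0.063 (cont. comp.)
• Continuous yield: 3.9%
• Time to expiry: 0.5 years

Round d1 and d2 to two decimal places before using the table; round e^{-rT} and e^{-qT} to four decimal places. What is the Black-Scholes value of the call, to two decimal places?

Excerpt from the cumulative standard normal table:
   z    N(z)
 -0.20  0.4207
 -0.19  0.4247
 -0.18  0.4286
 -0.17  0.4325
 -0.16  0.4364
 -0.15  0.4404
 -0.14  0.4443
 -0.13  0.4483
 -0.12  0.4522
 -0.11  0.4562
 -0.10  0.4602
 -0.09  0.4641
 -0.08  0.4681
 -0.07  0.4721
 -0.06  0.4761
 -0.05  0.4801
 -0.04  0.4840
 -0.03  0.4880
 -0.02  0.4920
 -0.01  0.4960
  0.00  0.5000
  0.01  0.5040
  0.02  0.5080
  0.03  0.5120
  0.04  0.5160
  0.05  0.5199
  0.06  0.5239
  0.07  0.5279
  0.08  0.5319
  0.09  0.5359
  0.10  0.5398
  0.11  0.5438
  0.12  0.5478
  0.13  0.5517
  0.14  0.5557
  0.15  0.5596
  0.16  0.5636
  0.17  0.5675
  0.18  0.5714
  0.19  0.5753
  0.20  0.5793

T = 0.5;  σ√T = 0.3536
d₁ = [ln(434/440) + (0.063 − 0.039 + 0.5²/2)·0.5] / 0.3536 = [-0.0137 + 0.0745] / 0.3536 = 0.1719 ≈ 0.17
d₂ = d₁ − σ√T = 0.1719 − 0.3536 = -0.1817 ≈ -0.18
e^(−qT) = e^(−0.039·0.5) = 0.9807;  e^(−rT) = e^(−0.063·0.5) = 0.9690
C = 434·0.9807·N(0.17) − 440·0.9690·N(-0.18) = 434·0.9807·0.5675 − 440·0.9690·0.4286 = 241.5415 − 182.7379 = 58.8036

58.80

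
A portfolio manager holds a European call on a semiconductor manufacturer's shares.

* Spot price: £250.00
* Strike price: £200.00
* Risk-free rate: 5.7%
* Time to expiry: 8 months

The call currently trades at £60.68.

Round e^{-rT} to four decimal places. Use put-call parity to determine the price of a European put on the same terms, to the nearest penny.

£3.22

e^(−rT) = e^(−0.057·0.6667) = 0.9627
Put-call parity: C − P = S − K·e^(−rT) = 250 − 200·0.9627 = 250 − 192.5400 = 57.4600
P = C − (C − P) = 60.68 − (57.4600) = 3.2200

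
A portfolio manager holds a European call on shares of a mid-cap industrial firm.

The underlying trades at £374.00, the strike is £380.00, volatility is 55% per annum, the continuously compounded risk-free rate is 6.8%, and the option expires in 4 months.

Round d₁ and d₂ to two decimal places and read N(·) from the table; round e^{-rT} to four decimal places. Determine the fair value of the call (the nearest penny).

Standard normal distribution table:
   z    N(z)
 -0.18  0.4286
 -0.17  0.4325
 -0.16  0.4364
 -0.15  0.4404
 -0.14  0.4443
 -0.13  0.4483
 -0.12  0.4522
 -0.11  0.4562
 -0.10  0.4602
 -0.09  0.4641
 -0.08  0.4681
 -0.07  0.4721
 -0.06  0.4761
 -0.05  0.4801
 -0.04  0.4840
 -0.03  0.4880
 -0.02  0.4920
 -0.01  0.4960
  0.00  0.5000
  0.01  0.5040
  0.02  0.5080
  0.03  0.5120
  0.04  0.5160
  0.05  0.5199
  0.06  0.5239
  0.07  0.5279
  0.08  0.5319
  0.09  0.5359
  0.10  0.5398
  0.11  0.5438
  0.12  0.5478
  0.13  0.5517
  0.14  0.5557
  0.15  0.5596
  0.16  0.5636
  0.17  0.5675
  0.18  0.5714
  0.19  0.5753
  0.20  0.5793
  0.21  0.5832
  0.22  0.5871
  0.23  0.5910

£48.65

σ√T = 0.55 × 0.5774 = 0.3175
d₁ = [ln(374/380) + (0.068 + 0.55²/2)·0.3333] / 0.3175 = [-0.0159 + 0.0731] / 0.3175 = 0.1800 → 0.18
d₂ = d₁ − σ√T = 0.1800 − 0.3175 = -0.1375 → -0.14
e^(−rT) = e^(−0.068·0.3333) = 0.9776
N(d₁) = N(0.18) = 0.5714;  N(d₂) = N(-0.14) = 0.4443
C = 374·0.5714 − 380·0.9776·0.4443 = 213.7036 − 165.0521 = 48.6515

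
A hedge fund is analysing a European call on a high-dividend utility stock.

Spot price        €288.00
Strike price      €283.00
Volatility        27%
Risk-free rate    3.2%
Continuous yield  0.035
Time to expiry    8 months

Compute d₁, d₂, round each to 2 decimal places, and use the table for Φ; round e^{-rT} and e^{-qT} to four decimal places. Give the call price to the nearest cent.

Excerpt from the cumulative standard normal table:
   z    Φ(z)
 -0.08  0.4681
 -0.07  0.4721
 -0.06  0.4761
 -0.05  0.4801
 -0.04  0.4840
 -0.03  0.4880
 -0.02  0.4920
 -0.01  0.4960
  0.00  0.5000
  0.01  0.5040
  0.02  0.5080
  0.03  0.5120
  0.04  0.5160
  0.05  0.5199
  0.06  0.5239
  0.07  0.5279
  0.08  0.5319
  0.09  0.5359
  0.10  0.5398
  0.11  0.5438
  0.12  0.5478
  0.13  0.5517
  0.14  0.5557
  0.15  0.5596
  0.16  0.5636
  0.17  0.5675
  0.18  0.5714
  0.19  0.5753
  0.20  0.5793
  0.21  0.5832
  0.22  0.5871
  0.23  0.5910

€26.68

σ√T = 0.27 × 0.8165 = 0.2205
d₁ = [ln(288/283) + (0.032 − 0.035 + ½·0.27²)·0.6667] / (σ√T) = (0.0175 + 0.0223) / 0.2205 = 0.1806 which rounds to 0.18
d₂ = 0.1806 − 0.2205 = -0.0399 which rounds to -0.04
exp(−qT) = exp(−0.035·0.6667) = 0.9769;  exp(−rT) = exp(−0.032·0.6667) = 0.9789
N(d₁) = N(0.18) = 0.5714;  N(d₂) = N(-0.04) = 0.4840
C = 288·0.9769·0.5714 − 283·0.9789·0.4840 = 160.7618 − 134.0819 = 26.6799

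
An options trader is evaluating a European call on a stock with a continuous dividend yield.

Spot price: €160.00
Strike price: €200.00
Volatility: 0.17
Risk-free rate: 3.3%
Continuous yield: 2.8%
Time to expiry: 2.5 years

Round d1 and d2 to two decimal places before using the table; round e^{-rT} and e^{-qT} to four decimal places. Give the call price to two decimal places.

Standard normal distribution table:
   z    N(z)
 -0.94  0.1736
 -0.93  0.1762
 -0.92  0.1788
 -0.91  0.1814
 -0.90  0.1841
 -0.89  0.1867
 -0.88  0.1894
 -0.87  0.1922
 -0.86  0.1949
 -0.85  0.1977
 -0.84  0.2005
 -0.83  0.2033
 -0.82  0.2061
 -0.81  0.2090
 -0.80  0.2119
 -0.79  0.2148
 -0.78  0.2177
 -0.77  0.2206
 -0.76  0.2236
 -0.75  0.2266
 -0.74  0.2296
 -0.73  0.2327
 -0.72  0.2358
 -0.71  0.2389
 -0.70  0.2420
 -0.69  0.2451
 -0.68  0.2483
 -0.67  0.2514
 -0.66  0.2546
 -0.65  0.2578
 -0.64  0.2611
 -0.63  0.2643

€5.53

σ√T = 0.17·√2.5 = 0.2688
ln(S/K) + (r − q + σ²/2)T = ln(160/200) + (0.033 − 0.028 + 0.17²/2)·2.5 = -0.2231 + 0.0486 = -0.1745
d₁ = -0.1745 / 0.2688 = -0.6493 ⇒ -0.65
d₂ = d₁ − σ√T = -0.6493 − 0.2688 = -0.9181 ⇒ -0.92
exp(−qT) = exp(−0.028·2.5) = 0.9324;  exp(−rT) = exp(−0.033·2.5) = 0.9208
N(d₁) = N(-0.65) = 0.2578;  N(d₂) = N(-0.92) = 0.1788
C = 160·0.9324·0.2578 − 200·0.9208·0.1788 = 38.4596 − 32.9278 = 5.5318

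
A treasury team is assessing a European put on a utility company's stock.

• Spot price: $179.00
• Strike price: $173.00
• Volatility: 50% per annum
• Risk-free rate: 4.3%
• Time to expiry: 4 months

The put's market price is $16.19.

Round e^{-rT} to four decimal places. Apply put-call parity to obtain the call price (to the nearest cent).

e^(−rT) = e^(−0.043·0.3333) = 0.9858
Put-call parity: C − P = S − K·e^(−rT) = 179 − 173·0.9858 = 179 − 170.5434 = 8.4566
C = P + (C − P) = 16.19 + (8.4566) = 24.6466

$24.65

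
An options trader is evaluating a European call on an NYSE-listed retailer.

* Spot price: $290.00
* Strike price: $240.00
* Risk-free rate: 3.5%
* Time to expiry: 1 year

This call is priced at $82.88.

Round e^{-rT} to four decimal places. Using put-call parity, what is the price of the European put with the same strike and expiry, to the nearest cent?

$24.62

exp(−rT) = exp(−0.035·1) = 0.9656
Put-call parity: C − P = S − K·e^(−rT) = 290 − 240·0.9656 = 290 − 231.7440 = 58.2560
P = C − (C − P) = 82.88 − (58.2560) = 24.6240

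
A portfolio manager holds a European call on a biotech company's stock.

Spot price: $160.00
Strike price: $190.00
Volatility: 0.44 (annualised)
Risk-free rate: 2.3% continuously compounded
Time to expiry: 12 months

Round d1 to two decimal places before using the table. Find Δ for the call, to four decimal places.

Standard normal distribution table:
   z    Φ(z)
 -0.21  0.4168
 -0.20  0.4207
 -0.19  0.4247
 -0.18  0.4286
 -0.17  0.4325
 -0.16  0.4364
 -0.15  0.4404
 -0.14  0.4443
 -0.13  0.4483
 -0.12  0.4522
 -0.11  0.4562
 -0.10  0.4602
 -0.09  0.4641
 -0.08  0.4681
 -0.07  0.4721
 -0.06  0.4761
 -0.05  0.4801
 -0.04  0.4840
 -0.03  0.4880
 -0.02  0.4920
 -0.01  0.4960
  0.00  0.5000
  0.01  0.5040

T = 1;  σ√T = 0.4400
d₁ = [ln(160/190) + (0.023 + ½·0.44²)·1] / (σ√T) = (-0.1719 + 0.1198) / 0.4400 = -0.1183 ≈ -0.12
N(d₁) = N(-0.12) = 0.4522
Δ_call = N(d₁) = 0.4522

0.4522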